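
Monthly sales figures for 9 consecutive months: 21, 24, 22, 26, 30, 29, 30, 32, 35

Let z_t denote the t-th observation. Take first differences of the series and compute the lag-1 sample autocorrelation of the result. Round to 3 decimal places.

First differences Δz: 3, -2, 4, 4, -1, 1, 2, 3
Mean of differences = 1.7500
Numerator Σ(Δz_t−Δz̄)(Δz_{t+1}−Δz̄) = -12.0625
Denominator Σ(Δz_t−Δz̄)² = 35.5000
r_1(Δz) = -12.0625 / 35.5000 = -0.340

-0.340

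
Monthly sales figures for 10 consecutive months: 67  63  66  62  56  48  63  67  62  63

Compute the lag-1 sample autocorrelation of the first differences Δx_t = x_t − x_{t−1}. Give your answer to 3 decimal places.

First differences Δx: -4, 3, -4, -6, -8, 15, 4, -5, 1
Mean of differences = -0.4444
Numerator Σ(Δx_t−Δx̄)(Δx_{t+1}−Δx̄) = -37.6420
Denominator Σ(Δx_t−Δx̄)² = 406.2222
r_1(Δx) = -37.6420 / 406.2222 = -0.093

-0.093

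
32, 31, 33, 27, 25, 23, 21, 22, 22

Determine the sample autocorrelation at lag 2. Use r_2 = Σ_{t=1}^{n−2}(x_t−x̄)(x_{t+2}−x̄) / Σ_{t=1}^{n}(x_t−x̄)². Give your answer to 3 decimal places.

Mean x̄ = (32 + 31 + 33 + 27 + 25 + 23 + 21 + 22 + 22)/9 = 26.2222
Σ(x_t−x̄)(x_{t+2}−x̄) = (39.1605) + (3.7160) + (-8.2840) + (-2.5062) + (6.3827) + (13.6049) + (22.0494) = 74.1235
Denominator Σ(x_t−x̄)² = 177.5556
r_2 = 74.1235 / 177.5556 = 0.417

0.417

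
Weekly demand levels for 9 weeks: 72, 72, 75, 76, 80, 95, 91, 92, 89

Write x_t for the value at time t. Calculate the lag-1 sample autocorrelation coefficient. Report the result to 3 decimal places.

0.687

Mean x̄ = (72 + 72 + 75 + 76 + 80 + 95 + 91 + 92 + 89)/9 = 82.4444
Numerator Σ_{t=1}^{8}(x_t−x̄)(x_{t+1}−x̄) = 471.6914
Denominator Σ(x_t−x̄)² = 686.2222
r_1 = 471.6914 / 686.2222 = 0.687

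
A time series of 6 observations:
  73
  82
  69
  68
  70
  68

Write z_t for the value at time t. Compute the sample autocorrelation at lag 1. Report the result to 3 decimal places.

0.057

Mean z̄ = (73 + 82 + 69 + 68 + 70 + 68)/6 = 71.6667
Deviations from mean: 1.3333, 10.3333, -2.6667, -3.6667, -1.6667, -3.6667
Σ(z_t−z̄)(z_{t+1}−z̄) = (13.7778) + (-27.5556) + (9.7778) + (6.1111) + (6.1111) = 8.2222
Denominator Σ(z_t−z̄)² = 145.3333
r_1 = 8.2222 / 145.3333 = 0.057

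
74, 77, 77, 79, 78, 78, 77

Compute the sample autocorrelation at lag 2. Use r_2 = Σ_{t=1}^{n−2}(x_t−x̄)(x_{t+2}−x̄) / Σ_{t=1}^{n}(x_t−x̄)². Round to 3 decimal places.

Mean x̄ = (74 + 77 + 77 + 79 + 78 + 78 + 77)/7 = 77.1429
Deviations from mean: -3.1429, -0.1429, -0.1429, 1.8571, 0.8571, 0.8571, -0.1429
Σ(x_t−x̄)(x_{t+2}−x̄) = (0.4490) + (-0.2653) + (-0.1224) + (1.5918) + (-0.1224) = 1.5306
Denominator Σ(x_t−x̄)² = 14.8571
r_2 = 1.5306 / 14.8571 = 0.103

0.103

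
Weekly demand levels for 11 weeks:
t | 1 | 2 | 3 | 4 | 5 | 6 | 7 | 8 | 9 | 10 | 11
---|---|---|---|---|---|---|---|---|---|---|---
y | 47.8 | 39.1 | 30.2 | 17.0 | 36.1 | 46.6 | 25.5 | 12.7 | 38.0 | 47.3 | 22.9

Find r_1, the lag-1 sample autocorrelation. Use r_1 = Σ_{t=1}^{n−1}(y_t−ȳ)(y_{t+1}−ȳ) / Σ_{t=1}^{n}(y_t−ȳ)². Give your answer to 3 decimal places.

-0.009

Mean ȳ = (47.8 + 39.1 + 30.2 + 17.0 + 36.1 + 46.6 + 25.5 + 12.7 + 38.0 + 47.3 + 22.9)/11 = 33.0182
Numerator Σ_{t=1}^{10}(y_t−ȳ)(y_{t+1}−ȳ) = -13.5385
Denominator Σ(y_t−ȳ)² = 1514.4964
r_1 = -13.5385 / 1514.4964 = -0.009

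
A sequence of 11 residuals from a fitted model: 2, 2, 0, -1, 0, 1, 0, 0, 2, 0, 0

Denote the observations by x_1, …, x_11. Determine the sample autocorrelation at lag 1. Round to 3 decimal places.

0.142

Mean x̄ = (2 + 2 + 0 − 1 + 0 + 1 + 0 + 0 + 2 + 0 + 0)/11 = 0.5455
Numerator Σ_{t=1}^{10}(x_t−x̄)(x_{t+1}−x̄) = 1.5207
Denominator Σ(x_t−x̄)² = 10.7273
r_1 = 1.5207 / 10.7273 = 0.142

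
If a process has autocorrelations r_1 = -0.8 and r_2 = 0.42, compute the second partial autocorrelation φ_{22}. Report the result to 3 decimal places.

φ_{22} = (r_2 − r_1²) / (1 − r_1²)
r_1² = (-0.8)² = 0.64
Numerator = 0.42 − 0.6400 = -0.2200; denominator = 1 − 0.6400 = 0.3600
φ_{22} = -0.2200 / 0.3600 = -0.611

-0.611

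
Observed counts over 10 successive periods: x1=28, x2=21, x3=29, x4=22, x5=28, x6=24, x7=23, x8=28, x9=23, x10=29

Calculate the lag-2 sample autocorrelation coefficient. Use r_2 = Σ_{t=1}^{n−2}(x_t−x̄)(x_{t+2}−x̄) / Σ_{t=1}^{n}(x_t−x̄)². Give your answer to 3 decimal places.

0.481

Mean x̄ = (28 + 21 + 29 + 22 + 28 + 24 + 23 + 28 + 23 + 29)/10 = 25.5000
Numerator Σ_{t=1}^{8}(x_t−x̄)(x_{t+2}−x̄) = 43.5000
Denominator Σ(x_t−x̄)² = 90.5000
r_2 = 43.5000 / 90.5000 = 0.481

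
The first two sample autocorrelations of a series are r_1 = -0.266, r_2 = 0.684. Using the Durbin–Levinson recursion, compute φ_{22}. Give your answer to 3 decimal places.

φ_{22} = (r_2 − r_1²) / (1 − r_1²)
r_1² = (-0.266)² = 0.070756
Numerator = 0.684 − 0.0708 = 0.6132; denominator = 1 − 0.0708 = 0.9292
φ_{22} = 0.6132 / 0.9292 = 0.660

0.660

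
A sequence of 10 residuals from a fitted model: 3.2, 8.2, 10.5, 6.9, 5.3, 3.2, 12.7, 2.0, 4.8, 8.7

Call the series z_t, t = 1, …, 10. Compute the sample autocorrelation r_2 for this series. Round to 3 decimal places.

-0.292

Mean z̄ = (3.2 + 8.2 + 10.5 + 6.9 + 5.3 + 3.2 + 12.7 + 2.0 + 4.8 + 8.7)/10 = 6.5500
Numerator Σ_{t=1}^{8}(z_t−z̄)(z_{t+2}−z̄) = -31.7550
Denominator Σ(z_t−z̄)² = 108.6650
r_2 = -31.7550 / 108.6650 = -0.292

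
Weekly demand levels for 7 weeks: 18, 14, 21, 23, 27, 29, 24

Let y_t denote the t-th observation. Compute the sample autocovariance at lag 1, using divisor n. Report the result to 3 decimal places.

13.111

Mean ȳ = (18 + 14 + 21 + 23 + 27 + 29 + 24)/7 = 22.2857
Deviations: -4.2857, -8.2857, -1.2857, 0.7143, 4.7143, 6.7143, 1.7143
Σ_{t=1}^{6}(y_t−ȳ)(y_{t+1}−ȳ) = 91.7755
γ_1 = 91.7755 / 7 = 13.111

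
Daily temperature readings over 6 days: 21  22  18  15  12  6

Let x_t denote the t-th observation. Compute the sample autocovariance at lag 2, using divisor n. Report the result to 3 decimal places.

1.019

Mean x̄ = (21 + 22 + 18 + 15 + 12 + 6)/6 = 15.6667
Deviations: 5.3333, 6.3333, 2.3333, -0.6667, -3.6667, -9.6667
Σ_{t=1}^{4}(x_t−x̄)(x_{t+2}−x̄) = 6.1111
γ_2 = 6.1111 / 6 = 1.019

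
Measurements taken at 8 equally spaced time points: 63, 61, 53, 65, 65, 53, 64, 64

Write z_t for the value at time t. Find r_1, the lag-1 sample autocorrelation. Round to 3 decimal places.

-0.346

Mean z̄ = (63 + 61 + 53 + 65 + 65 + 53 + 64 + 64)/8 = 61.0000
Numerator Σ_{t=1}^{7}(z_t−z̄)(z_{t+1}−z̄) = -63.0000
Denominator Σ(z_t−z̄)² = 182.0000
r_1 = -63.0000 / 182.0000 = -0.346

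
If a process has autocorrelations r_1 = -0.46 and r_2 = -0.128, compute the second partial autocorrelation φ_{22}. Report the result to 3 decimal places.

-0.431

φ_{22} = (r_2 − r_1²) / (1 − r_1²)
r_1² = (-0.46)² = 0.2116
Numerator = -0.128 − 0.2116 = -0.3396; denominator = 1 − 0.2116 = 0.7884
φ_{22} = -0.3396 / 0.7884 = -0.431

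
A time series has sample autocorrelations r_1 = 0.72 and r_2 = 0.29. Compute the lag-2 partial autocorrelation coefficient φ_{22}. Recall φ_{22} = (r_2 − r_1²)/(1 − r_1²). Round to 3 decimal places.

-0.474

φ_{22} = (r_2 − r_1²) / (1 − r_1²)
r_1² = (0.72)² = 0.5184
Numerator = 0.29 − 0.5184 = -0.2284; denominator = 1 − 0.5184 = 0.4816
φ_{22} = -0.2284 / 0.4816 = -0.474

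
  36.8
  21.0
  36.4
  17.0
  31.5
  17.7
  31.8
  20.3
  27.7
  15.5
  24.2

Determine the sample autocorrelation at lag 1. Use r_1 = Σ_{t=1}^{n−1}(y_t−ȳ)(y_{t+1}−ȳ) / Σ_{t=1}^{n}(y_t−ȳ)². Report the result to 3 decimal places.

Mean ȳ = (36.8 + 21.0 + 36.4 + 17.0 + 31.5 + 17.7 + 31.8 + 20.3 + 27.7 + 15.5 + 24.2)/11 = 25.4455
Numerator Σ_{t=1}^{10}(y_t−ȳ)(y_{t+1}−ȳ) = -393.2712
Denominator Σ(y_t−ȳ)² = 609.0673
r_1 = -393.2712 / 609.0673 = -0.646

-0.646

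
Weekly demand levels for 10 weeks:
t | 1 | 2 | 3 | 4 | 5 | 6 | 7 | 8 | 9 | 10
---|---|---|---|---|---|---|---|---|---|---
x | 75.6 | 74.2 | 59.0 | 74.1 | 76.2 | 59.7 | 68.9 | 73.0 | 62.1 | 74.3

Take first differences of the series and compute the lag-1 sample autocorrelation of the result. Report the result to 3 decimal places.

-0.456

First differences Δx: -1.4, -15.2, 15.1, 2.1, -16.5, 9.2, 4.1, -10.9, 12.2
Mean of differences = -0.1444
Numerator Σ(Δx_t−Δx̄)(Δx_{t+1}−Δx̄) = -504.6986
Denominator Σ(Δx_t−Δx̄)² = 1106.5822
r_1(Δx) = -504.6986 / 1106.5822 = -0.456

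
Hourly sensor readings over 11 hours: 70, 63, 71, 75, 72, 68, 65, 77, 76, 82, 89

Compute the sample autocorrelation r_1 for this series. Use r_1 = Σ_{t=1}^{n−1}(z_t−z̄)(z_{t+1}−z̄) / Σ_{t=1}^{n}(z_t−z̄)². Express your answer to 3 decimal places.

0.430

Mean z̄ = (70 + 63 + 71 + 75 + 72 + 68 + 65 + 77 + 76 + 82 + 89)/11 = 73.4545
Numerator Σ_{t=1}^{10}(z_t−z̄)(z_{t+1}−z̄) = 243.4298
Denominator Σ(z_t−z̄)² = 566.7273
r_1 = 243.4298 / 566.7273 = 0.430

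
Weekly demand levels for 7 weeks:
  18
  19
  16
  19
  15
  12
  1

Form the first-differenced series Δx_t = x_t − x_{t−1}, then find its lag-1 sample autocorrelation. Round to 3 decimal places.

First differences Δx: 1, -3, 3, -4, -3, -11
Mean of differences = -2.8333
Numerator Σ(Δx_t−Δx̄)(Δx_{t+1}−Δx̄) = -6.8611
Denominator Σ(Δx_t−Δx̄)² = 116.8333
r_1(Δx) = -6.8611 / 116.8333 = -0.059

-0.059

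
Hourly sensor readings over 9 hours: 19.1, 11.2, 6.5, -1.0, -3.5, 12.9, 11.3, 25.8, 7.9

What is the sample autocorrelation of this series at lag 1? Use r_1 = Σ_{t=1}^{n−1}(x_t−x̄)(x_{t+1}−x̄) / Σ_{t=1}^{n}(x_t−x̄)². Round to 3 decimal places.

Mean x̄ = (19.1 + 11.2 + 6.5 − 1.0 − 3.5 + 12.9 + 11.3 + 25.8 + 7.9)/9 = 10.0222
Numerator Σ_{t=1}^{8}(x_t−x̄)(x_{t+1}−x̄) = 145.8506
Denominator Σ(x_t−x̄)² = 663.8956
r_1 = 145.8506 / 663.8956 = 0.220

0.220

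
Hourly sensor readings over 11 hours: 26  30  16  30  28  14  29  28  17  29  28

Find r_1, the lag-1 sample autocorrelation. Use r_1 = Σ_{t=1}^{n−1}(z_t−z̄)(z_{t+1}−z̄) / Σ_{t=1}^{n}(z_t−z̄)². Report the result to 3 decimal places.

-0.476

Mean z̄ = (26 + 30 + 16 + 30 + 28 + 14 + 29 + 28 + 17 + 29 + 28)/11 = 25.0000
Numerator Σ_{t=1}^{10}(z_t−z̄)(z_{t+1}−z̄) = -179.0000
Denominator Σ(z_t−z̄)² = 376.0000
r_1 = -179.0000 / 376.0000 = -0.476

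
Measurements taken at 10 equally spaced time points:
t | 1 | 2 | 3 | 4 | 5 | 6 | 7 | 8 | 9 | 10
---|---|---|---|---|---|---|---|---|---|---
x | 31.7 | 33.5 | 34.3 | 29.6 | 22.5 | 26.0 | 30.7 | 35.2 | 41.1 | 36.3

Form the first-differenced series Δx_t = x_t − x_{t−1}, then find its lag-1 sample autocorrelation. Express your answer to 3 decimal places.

0.203

First differences Δx: 1.8, 0.8, -4.7, -7.1, 3.5, 4.7, 4.5, 5.9, -4.8
Mean of differences = 0.5111
Numerator Σ(Δx_t−Δx̄)(Δx_{t+1}−Δx̄) = 37.8843
Denominator Σ(Δx_t−Δx̄)² = 186.4689
r_1(Δx) = 37.8843 / 186.4689 = 0.203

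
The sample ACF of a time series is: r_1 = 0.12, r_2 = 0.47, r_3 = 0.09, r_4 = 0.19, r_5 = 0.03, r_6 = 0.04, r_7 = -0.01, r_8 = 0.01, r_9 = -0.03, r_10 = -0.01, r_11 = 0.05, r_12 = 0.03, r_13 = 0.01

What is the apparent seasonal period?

The largest autocorrelation is r_2 = 0.47, with a weaker echo at lag 4 (0.19); the remaining lags stay at or below 0.12.
The dominant spike at lag 2 indicates a seasonal period of 2.

2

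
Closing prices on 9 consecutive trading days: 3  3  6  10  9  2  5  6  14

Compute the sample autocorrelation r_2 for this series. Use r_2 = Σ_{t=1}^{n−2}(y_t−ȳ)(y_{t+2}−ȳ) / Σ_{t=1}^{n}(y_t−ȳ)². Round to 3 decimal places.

-0.330

Mean ȳ = (3 + 3 + 6 + 10 + 9 + 2 + 5 + 6 + 14)/9 = 6.4444
Numerator Σ_{t=1}^{7}(y_t−ȳ)(y_{t+2}−ȳ) = -40.2840
Denominator Σ(y_t−ȳ)² = 122.2222
r_2 = -40.2840 / 122.2222 = -0.330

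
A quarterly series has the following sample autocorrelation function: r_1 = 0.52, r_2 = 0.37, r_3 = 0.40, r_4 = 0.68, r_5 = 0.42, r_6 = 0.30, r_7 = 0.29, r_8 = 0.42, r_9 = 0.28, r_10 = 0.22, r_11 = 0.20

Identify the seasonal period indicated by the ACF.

The largest autocorrelation is r_4 = 0.68; the remaining lags stay at or below 0.52. The elevated value at lag 1 (0.52), dropping to 0.37 at lag 2, reflects decaying short-term dependence rather than seasonality.
The dominant spike at lag 4 indicates a seasonal period of 4.

4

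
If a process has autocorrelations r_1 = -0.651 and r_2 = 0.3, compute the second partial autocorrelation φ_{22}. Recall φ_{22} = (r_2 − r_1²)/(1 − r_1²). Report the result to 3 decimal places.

φ_{22} = (r_2 − r_1²) / (1 − r_1²)
r_1² = (-0.651)² = 0.423801
Numerator = 0.3 − 0.4238 = -0.1238; denominator = 1 − 0.4238 = 0.5762
φ_{22} = -0.1238 / 0.5762 = -0.215

-0.215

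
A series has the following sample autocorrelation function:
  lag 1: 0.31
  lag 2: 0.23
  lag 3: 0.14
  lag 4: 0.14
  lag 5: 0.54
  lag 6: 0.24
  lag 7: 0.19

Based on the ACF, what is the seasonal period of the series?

The largest autocorrelation is r_5 = 0.54; the remaining lags stay at or below 0.31. The elevated value at lag 1 (0.31), dropping to 0.23 at lag 2, reflects decaying short-term dependence rather than seasonality.
The dominant spike at lag 5 indicates a seasonal period of 5.

5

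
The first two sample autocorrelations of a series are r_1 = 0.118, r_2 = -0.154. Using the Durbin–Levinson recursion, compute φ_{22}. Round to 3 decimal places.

-0.170

φ_{22} = (r_2 − r_1²) / (1 − r_1²)
r_1² = (0.118)² = 0.013924
Numerator = -0.154 − 0.0139 = -0.1679; denominator = 1 − 0.0139 = 0.9861
φ_{22} = -0.1679 / 0.9861 = -0.170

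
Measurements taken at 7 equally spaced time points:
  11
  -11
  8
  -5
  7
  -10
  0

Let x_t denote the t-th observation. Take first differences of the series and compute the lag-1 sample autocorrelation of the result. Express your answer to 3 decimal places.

-0.784

First differences Δx: -22, 19, -13, 12, -17, 10
Mean of differences = -1.8333
Numerator Σ(Δx_t−Δx̄)(Δx_{t+1}−Δx̄) = -1196.5278
Denominator Σ(Δx_t−Δx̄)² = 1526.8333
r_1(Δx) = -1196.5278 / 1526.8333 = -0.784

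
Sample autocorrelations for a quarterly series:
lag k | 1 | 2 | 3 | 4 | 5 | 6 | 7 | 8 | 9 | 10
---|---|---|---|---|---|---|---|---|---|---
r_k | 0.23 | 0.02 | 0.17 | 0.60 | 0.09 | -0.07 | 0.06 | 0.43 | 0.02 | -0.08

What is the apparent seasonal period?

4

The largest autocorrelation is r_4 = 0.60, with a weaker echo at lag 8 (0.43); the remaining lags stay at or below 0.23. The elevated value at lag 1 (0.23), dropping to 0.02 at lag 2, reflects decaying short-term dependence rather than seasonality.
The dominant spike at lag 4 indicates a seasonal period of 4.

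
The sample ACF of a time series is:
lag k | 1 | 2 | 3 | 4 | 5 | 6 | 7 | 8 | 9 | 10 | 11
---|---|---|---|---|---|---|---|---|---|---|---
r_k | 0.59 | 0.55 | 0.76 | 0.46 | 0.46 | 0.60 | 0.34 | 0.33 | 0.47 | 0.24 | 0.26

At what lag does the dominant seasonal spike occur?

The largest autocorrelation is r_3 = 0.76, with a weaker echo at lag 6 (0.60); the remaining lags stay at or below 0.59. The elevated value at lag 1 (0.59), dropping to 0.55 at lag 2, reflects decaying short-term dependence rather than seasonality.
The dominant spike at lag 3 indicates a seasonal period of 3.

3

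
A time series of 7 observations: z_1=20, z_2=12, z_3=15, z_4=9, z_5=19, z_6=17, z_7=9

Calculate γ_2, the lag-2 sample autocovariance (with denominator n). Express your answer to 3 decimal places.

-2.828

Mean z̄ = (20 + 12 + 15 + 9 + 19 + 17 + 9)/7 = 14.4286
Deviations: 5.5714, -2.4286, 0.5714, -5.4286, 4.5714, 2.5714, -5.4286
Σ_{t=1}^{5}(z_t−z̄)(z_{t+2}−z̄) = -19.7959
γ_2 = -19.7959 / 7 = -2.828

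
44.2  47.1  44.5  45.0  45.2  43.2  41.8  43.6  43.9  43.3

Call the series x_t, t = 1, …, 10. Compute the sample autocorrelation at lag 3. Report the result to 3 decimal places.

Mean x̄ = (44.2 + 47.1 + 44.5 + 45.0 + 45.2 + 43.2 + 41.8 + 43.6 + 43.9 + 43.3)/10 = 44.1800
Numerator Σ_{t=1}^{7}(x_t−x̄)(x_{t+3}−x̄) = 2.5068
Denominator Σ(x_t−x̄)² = 18.1560
r_3 = 2.5068 / 18.1560 = 0.138

0.138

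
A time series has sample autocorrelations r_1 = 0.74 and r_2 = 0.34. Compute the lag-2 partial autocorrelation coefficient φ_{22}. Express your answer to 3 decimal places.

-0.459

φ_{22} = (r_2 − r_1²) / (1 − r_1²)
r_1² = (0.74)² = 0.5476
Numerator = 0.34 − 0.5476 = -0.2076; denominator = 1 − 0.5476 = 0.4524
φ_{22} = -0.2076 / 0.4524 = -0.459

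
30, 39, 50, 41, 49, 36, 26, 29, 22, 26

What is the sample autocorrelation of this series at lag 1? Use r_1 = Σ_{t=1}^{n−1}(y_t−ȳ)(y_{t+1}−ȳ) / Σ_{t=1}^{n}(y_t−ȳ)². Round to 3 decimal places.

Mean ȳ = (30 + 39 + 50 + 41 + 49 + 36 + 26 + 29 + 22 + 26)/10 = 34.8000
Numerator Σ_{t=1}^{9}(y_t−ȳ)(y_{t+1}−ȳ) = 470.3600
Denominator Σ(y_t−ȳ)² = 865.6000
r_1 = 470.3600 / 865.6000 = 0.543

0.543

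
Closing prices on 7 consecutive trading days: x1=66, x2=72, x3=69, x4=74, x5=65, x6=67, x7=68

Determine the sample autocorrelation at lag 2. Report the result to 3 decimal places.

Mean x̄ = (66 + 72 + 69 + 74 + 65 + 67 + 68)/7 = 68.7143
Deviations from mean: -2.7143, 3.2857, 0.2857, 5.2857, -3.7143, -1.7143, -0.7143
Numerator Σ_{t=1}^{5}(x_t−x̄)(x_{t+2}−x̄) = 9.1224
Denominator Σ(x_t−x̄)² = 63.4286
r_2 = 9.1224 / 63.4286 = 0.144

0.144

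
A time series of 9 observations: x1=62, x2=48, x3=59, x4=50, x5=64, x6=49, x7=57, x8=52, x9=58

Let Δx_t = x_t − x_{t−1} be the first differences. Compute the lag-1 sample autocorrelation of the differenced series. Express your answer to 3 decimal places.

-0.825

First differences Δx: -14, 11, -9, 14, -15, 8, -5, 6
Mean of differences = -0.5000
Numerator Σ(Δx_t−Δx̄)(Δx_{t+1}−Δx̄) = -777.2500
Denominator Σ(Δx_t−Δx̄)² = 942.0000
r_1(Δx) = -777.2500 / 942.0000 = -0.825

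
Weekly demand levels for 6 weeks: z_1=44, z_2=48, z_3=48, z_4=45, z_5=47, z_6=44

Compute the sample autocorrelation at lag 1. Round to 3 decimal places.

-0.278

Mean z̄ = (44 + 48 + 48 + 45 + 47 + 44)/6 = 46.0000
Deviations from mean: -2.0000, 2.0000, 2.0000, -1.0000, 1.0000, -2.0000
Σ(z_t−z̄)(z_{t+1}−z̄) = (-4.0000) + (4.0000) + (-2.0000) + (-1.0000) + (-2.0000) = -5.0000
Denominator Σ(z_t−z̄)² = 18.0000
r_1 = -5.0000 / 18.0000 = -0.278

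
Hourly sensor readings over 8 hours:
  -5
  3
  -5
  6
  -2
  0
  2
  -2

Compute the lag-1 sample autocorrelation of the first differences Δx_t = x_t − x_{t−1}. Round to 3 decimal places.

First differences Δx: 8, -8, 11, -8, 2, 2, -4
Mean of differences = 0.4286
Numerator Σ(Δx_t−Δx̄)(Δx_{t+1}−Δx̄) = -259.7551
Denominator Σ(Δx_t−Δx̄)² = 335.7143
r_1(Δx) = -259.7551 / 335.7143 = -0.774

-0.774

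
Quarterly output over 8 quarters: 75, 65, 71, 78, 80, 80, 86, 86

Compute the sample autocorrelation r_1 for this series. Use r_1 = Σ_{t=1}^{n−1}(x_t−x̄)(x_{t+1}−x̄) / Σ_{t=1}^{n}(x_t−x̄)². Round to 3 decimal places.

Mean x̄ = (75 + 65 + 71 + 78 + 80 + 80 + 86 + 86)/8 = 77.6250
Σ(x_t−x̄)(x_{t+1}−x̄) = (33.1406) + (83.6406) + (-2.4844) + (0.8906) + (5.6406) + (19.8906) + (70.1406) = 210.8594
Denominator Σ(x_t−x̄)² = 361.8750
r_1 = 210.8594 / 361.8750 = 0.583

0.583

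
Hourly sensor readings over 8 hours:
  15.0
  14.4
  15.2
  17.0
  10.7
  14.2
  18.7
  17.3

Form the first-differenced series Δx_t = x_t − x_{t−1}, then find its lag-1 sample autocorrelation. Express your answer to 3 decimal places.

First differences Δx: -0.6, 0.8, 1.8, -6.3, 3.5, 4.5, -1.4
Mean of differences = 0.3286
Numerator Σ(Δx_t−Δx̄)(Δx_{t+1}−Δx̄) = -24.5008
Denominator Σ(Δx_t−Δx̄)² = 77.6343
r_1(Δx) = -24.5008 / 77.6343 = -0.316

-0.316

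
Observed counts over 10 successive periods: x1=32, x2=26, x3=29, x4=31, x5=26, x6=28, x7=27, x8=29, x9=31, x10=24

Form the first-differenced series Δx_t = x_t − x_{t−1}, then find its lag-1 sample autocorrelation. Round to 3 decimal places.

First differences Δx: -6, 3, 2, -5, 2, -1, 2, 2, -7
Mean of differences = -0.8889
Numerator Σ(Δx_t−Δx̄)(Δx_{t+1}−Δx̄) = -42.3457
Denominator Σ(Δx_t−Δx̄)² = 128.8889
r_1(Δx) = -42.3457 / 128.8889 = -0.329

-0.329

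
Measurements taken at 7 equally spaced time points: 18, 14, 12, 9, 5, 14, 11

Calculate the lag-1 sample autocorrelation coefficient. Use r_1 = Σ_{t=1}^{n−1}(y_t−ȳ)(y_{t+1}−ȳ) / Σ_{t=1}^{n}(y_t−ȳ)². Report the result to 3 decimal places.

0.157

Mean ȳ = (18 + 14 + 12 + 9 + 5 + 14 + 11)/7 = 11.8571
Deviations from mean: 6.1429, 2.1429, 0.1429, -2.8571, -6.8571, 2.1429, -0.8571
Σ(y_t−ȳ)(y_{t+1}−ȳ) = (13.1633) + (0.3061) + (-0.4082) + (19.5918) + (-14.6939) + (-1.8367) = 16.1224
Denominator Σ(y_t−ȳ)² = 102.8571
r_1 = 16.1224 / 102.8571 = 0.157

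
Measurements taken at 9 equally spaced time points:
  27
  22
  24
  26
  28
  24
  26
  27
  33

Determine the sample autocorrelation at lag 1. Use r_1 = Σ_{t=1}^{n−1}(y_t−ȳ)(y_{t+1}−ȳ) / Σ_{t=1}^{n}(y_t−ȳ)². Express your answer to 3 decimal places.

0.110

Mean ȳ = (27 + 22 + 24 + 26 + 28 + 24 + 26 + 27 + 33)/9 = 26.3333
Numerator Σ_{t=1}^{8}(y_t−ȳ)(y_{t+1}−ȳ) = 8.5556
Denominator Σ(y_t−ȳ)² = 78.0000
r_1 = 8.5556 / 78.0000 = 0.110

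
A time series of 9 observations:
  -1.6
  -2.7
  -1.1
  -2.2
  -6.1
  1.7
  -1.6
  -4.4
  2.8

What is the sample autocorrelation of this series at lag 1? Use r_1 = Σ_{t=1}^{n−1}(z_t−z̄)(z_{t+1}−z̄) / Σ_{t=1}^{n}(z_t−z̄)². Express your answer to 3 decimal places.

Mean z̄ = (-1.6 − 2.7 − 1.1 − 2.2 − 6.1 + 1.7 − 1.6 − 4.4 + 2.8)/9 = -1.6889
Numerator Σ_{t=1}^{8}(z_t−z̄)(z_{t+1}−z̄) = -25.7901
Denominator Σ(z_t−z̄)² = 60.0889
r_1 = -25.7901 / 60.0889 = -0.429

-0.429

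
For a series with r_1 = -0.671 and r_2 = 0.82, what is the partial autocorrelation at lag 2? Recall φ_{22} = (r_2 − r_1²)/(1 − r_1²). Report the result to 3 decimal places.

φ_{22} = (r_2 − r_1²) / (1 − r_1²)
r_1² = (-0.671)² = 0.450241
Numerator = 0.82 − 0.4502 = 0.3698; denominator = 1 − 0.4502 = 0.5498
φ_{22} = 0.3698 / 0.5498 = 0.673

0.673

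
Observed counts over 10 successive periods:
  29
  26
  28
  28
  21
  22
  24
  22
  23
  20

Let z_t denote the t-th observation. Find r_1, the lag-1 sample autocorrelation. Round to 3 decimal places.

0.354

Mean z̄ = (29 + 26 + 28 + 28 + 21 + 22 + 24 + 22 + 23 + 20)/10 = 24.3000
Numerator Σ_{t=1}^{9}(z_t−z̄)(z_{t+1}−z̄) = 33.3100
Denominator Σ(z_t−z̄)² = 94.1000
r_1 = 33.3100 / 94.1000 = 0.354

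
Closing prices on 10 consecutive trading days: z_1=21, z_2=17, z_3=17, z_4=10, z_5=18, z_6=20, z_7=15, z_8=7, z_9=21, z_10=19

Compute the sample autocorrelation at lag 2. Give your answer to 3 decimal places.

-0.453

Mean z̄ = (21 + 17 + 17 + 10 + 18 + 20 + 15 + 7 + 21 + 19)/10 = 16.5000
Numerator Σ_{t=1}^{8}(z_t−z̄)(z_{t+2}−z̄) = -89.0000
Denominator Σ(z_t−z̄)² = 196.5000
r_2 = -89.0000 / 196.5000 = -0.453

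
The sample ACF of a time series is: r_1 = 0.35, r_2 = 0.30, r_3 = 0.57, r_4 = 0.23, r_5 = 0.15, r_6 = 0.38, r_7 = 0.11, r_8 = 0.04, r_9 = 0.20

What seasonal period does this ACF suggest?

The largest autocorrelation is r_3 = 0.57, with a weaker echo at lag 6 (0.38); the remaining lags stay at or below 0.35. The elevated value at lag 1 (0.35), dropping to 0.30 at lag 2, reflects decaying short-term dependence rather than seasonality.
The dominant spike at lag 3 indicates a seasonal period of 3.

3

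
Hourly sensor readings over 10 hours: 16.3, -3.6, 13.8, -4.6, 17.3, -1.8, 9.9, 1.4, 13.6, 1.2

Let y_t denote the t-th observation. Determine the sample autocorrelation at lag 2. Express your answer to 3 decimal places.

0.717

Mean ȳ = (16.3 − 3.6 + 13.8 − 4.6 + 17.3 − 1.8 + 9.9 + 1.4 + 13.6 + 1.2)/10 = 6.3500
Numerator Σ_{t=1}^{8}(y_t−ȳ)(y_{t+2}−ȳ) = 484.3450
Denominator Σ(y_t−ȳ)² = 675.9250
r_2 = 484.3450 / 675.9250 = 0.717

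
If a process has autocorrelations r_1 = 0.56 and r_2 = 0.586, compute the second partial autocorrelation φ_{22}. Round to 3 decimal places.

φ_{22} = (r_2 − r_1²) / (1 − r_1²)
r_1² = (0.56)² = 0.3136
Numerator = 0.586 − 0.3136 = 0.2724; denominator = 1 − 0.3136 = 0.6864
φ_{22} = 0.2724 / 0.6864 = 0.397

0.397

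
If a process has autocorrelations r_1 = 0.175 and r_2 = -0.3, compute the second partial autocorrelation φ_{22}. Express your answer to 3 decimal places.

φ_{22} = (r_2 − r_1²) / (1 − r_1²)
r_1² = (0.175)² = 0.030625
Numerator = -0.3 − 0.0306 = -0.3306; denominator = 1 − 0.0306 = 0.9694
φ_{22} = -0.3306 / 0.9694 = -0.341

-0.341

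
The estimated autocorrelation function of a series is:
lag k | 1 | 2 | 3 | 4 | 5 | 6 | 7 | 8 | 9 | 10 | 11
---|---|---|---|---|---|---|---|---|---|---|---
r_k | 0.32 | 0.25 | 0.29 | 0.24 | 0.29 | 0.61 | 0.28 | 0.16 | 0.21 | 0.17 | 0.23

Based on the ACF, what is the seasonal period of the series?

The largest autocorrelation is r_6 = 0.61; the remaining lags stay at or below 0.32. The elevated value at lag 1 (0.32), dropping to 0.25 at lag 2, reflects decaying short-term dependence rather than seasonality.
The dominant spike at lag 6 indicates a seasonal period of 6.

6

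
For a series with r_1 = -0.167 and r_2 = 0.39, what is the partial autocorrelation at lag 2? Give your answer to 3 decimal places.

φ_{22} = (r_2 − r_1²) / (1 − r_1²)
r_1² = (-0.167)² = 0.027889
Numerator = 0.39 − 0.0279 = 0.3621; denominator = 1 − 0.0279 = 0.9721
φ_{22} = 0.3621 / 0.9721 = 0.372

0.372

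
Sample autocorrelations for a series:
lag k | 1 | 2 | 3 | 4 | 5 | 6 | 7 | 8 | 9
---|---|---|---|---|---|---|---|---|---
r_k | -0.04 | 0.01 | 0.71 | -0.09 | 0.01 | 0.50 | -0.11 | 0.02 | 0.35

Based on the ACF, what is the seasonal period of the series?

3

The largest autocorrelation is r_3 = 0.71, with weaker echoes at lags 6 (0.50) and 9 (0.35); the remaining lags stay at or below 0.02.
The dominant spike at lag 3 indicates a seasonal period of 3.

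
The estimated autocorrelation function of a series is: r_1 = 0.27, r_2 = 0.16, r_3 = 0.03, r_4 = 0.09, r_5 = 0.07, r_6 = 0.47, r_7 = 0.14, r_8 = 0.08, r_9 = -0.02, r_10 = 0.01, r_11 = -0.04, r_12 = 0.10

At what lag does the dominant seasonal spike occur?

The largest autocorrelation is r_6 = 0.47; the remaining lags stay at or below 0.27. The elevated value at lag 1 (0.27), dropping to 0.16 at lag 2, reflects decaying short-term dependence rather than seasonality.
The dominant spike at lag 6 indicates a seasonal period of 6.

6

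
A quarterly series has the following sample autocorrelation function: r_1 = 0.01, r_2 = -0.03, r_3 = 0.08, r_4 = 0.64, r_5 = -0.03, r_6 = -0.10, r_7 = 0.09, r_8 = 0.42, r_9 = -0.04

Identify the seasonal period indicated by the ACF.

4

The largest autocorrelation is r_4 = 0.64, with a weaker echo at lag 8 (0.42); the remaining lags stay at or below 0.09.
The dominant spike at lag 4 indicates a seasonal period of 4.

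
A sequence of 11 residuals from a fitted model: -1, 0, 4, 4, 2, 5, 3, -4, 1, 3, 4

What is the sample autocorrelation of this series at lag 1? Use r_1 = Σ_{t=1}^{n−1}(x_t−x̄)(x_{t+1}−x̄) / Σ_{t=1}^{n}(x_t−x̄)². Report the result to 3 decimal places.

Mean x̄ = (-1 + 0 + 4 + 4 + 2 + 5 + 3 − 4 + 1 + 3 + 4)/11 = 1.9091
Numerator Σ_{t=1}^{10}(x_t−x̄)(x_{t+1}−x̄) = 9.9917
Denominator Σ(x_t−x̄)² = 72.9091
r_1 = 9.9917 / 72.9091 = 0.137

0.137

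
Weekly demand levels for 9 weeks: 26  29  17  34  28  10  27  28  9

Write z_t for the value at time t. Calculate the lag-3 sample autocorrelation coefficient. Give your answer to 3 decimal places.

Mean z̄ = (26 + 29 + 17 + 34 + 28 + 10 + 27 + 28 + 9)/9 = 23.1111
Σ(z_t−z̄)(z_{t+3}−z̄) = (31.4568) + (28.7901) + (80.1235) + (42.3457) + (23.9012) + (185.0123) = 391.6296
Denominator Σ(z_t−z̄)² = 632.8889
r_3 = 391.6296 / 632.8889 = 0.619

0.619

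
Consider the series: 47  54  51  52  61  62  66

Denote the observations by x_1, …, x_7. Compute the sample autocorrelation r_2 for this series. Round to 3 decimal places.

Mean x̄ = (47 + 54 + 51 + 52 + 61 + 62 + 66)/7 = 56.1429
Deviations from mean: -9.1429, -2.1429, -5.1429, -4.1429, 4.8571, 5.8571, 9.8571
Σ(x_t−x̄)(x_{t+2}−x̄) = (47.0204) + (8.8776) + (-24.9796) + (-24.2653) + (47.8776) = 54.5306
Denominator Σ(x_t−x̄)² = 286.8571
r_2 = 54.5306 / 286.8571 = 0.190

0.190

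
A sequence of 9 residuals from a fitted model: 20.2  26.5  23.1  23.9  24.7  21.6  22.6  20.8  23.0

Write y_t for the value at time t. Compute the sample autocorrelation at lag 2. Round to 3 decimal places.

Mean ȳ = (20.2 + 26.5 + 23.1 + 23.9 + 24.7 + 21.6 + 22.6 + 20.8 + 23.0)/9 = 22.9333
Σ(y_t−ȳ)(y_{t+2}−ȳ) = (-0.4556) + (3.4478) + (0.2944) + (-1.2889) + (-0.5889) + (2.8444) + (-0.0222) = 4.2311
Denominator Σ(y_t−ȳ)² = 30.7200
r_2 = 4.2311 / 30.7200 = 0.138

0.138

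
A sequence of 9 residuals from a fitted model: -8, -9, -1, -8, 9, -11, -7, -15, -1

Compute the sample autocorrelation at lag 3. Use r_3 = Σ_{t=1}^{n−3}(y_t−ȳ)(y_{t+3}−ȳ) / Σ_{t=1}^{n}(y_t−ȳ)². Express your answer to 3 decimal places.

-0.570

Mean ȳ = (-8 − 9 − 1 − 8 + 9 − 11 − 7 − 15 − 1)/9 = -5.6667
Σ(y_t−ȳ)(y_{t+3}−ȳ) = (5.4444) + (-48.8889) + (-24.8889) + (3.1111) + (-136.8889) + (-24.8889) = -227.0000
Denominator Σ(y_t−ȳ)² = 398.0000
r_3 = -227.0000 / 398.0000 = -0.570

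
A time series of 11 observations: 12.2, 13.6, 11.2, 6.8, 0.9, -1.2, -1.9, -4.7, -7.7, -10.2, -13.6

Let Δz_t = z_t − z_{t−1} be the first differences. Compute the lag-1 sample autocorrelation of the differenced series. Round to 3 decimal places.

First differences Δz: 1.4, -2.4, -4.4, -5.9, -2.1, -0.7, -2.8, -3.0, -2.5, -3.4
Mean of differences = -2.5800
Numerator Σ(Δz_t−Δz̄)(Δz_{t+1}−Δz̄) = 5.3196
Denominator Σ(Δz_t−Δz̄)² = 34.8760
r_1(Δz) = 5.3196 / 34.8760 = 0.153

0.153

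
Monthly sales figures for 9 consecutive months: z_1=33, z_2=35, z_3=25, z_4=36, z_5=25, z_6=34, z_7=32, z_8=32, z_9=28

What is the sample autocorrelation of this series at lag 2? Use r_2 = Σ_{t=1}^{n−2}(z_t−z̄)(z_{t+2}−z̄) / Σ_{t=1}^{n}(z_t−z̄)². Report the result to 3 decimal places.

Mean z̄ = (33 + 35 + 25 + 36 + 25 + 34 + 32 + 32 + 28)/9 = 31.1111
Σ(z_t−z̄)(z_{t+2}−z̄) = (-11.5432) + (19.0123) + (37.3457) + (14.1235) + (-5.4321) + (2.5679) + (-2.7654) = 53.3086
Denominator Σ(z_t−z̄)² = 136.8889
r_2 = 53.3086 / 136.8889 = 0.389

0.389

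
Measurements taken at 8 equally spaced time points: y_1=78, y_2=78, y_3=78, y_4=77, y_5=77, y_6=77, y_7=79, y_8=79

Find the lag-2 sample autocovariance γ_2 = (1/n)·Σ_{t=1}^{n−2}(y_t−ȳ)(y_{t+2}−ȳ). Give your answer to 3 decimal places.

-0.176

Mean ȳ = (78 + 78 + 78 + 77 + 77 + 77 + 79 + 79)/8 = 77.8750
Σ_{t=1}^{6}(y_t−ȳ)(y_{t+2}−ȳ) = -1.4063
γ_2 = -1.4063 / 8 = -0.176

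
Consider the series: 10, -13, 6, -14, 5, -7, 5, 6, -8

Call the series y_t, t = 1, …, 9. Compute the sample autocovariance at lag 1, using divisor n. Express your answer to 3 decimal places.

-51.619

Mean ȳ = (10 − 13 + 6 − 14 + 5 − 7 + 5 + 6 − 8)/9 = -1.1111
Σ_{t=1}^{8}(y_t−ȳ)(y_{t+1}−ȳ) = -464.5679
γ_1 = -464.5679 / 9 = -51.619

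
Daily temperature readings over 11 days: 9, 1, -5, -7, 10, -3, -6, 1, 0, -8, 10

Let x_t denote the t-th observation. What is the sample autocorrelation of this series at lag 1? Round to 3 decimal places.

Mean x̄ = (9 + 1 − 5 − 7 + 10 − 3 − 6 + 1 + 0 − 8 + 10)/11 = 0.1818
Numerator Σ_{t=1}^{10}(x_t−x̄)(x_{t+1}−x̄) = -125.9421
Denominator Σ(x_t−x̄)² = 465.6364
r_1 = -125.9421 / 465.6364 = -0.270

-0.270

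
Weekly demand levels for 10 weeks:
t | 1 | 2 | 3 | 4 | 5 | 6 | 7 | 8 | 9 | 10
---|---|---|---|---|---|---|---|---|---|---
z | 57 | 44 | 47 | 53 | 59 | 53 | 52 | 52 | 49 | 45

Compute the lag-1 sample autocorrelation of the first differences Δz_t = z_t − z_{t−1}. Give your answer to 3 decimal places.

0.006

First differences Δz: -13, 3, 6, 6, -6, -1, 0, -3, -4
Mean of differences = -1.3333
Numerator Σ(Δz_t−Δz̄)(Δz_{t+1}−Δz̄) = 1.8889
Denominator Σ(Δz_t−Δz̄)² = 296.0000
r_1(Δz) = 1.8889 / 296.0000 = 0.006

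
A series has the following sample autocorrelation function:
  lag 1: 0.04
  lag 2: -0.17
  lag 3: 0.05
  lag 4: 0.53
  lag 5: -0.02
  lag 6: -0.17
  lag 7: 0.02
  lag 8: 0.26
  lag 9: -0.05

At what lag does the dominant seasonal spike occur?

The largest autocorrelation is r_4 = 0.53, with a weaker echo at lag 8 (0.26); the remaining lags stay at or below 0.05.
The dominant spike at lag 4 indicates a seasonal period of 4.

4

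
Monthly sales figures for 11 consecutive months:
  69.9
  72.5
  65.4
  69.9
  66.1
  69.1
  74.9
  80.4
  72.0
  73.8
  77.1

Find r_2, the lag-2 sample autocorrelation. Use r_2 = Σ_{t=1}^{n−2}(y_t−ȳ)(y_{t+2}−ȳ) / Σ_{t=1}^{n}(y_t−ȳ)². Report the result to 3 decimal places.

0.152

Mean ȳ = (69.9 + 72.5 + 65.4 + 69.9 + 66.1 + 69.1 + 74.9 + 80.4 + 72.0 + 73.8 + 77.1)/11 = 71.9182
Numerator Σ_{t=1}^{9}(y_t−ȳ)(y_{t+2}−ȳ) = 30.9693
Denominator Σ(y_t−ȳ)² = 203.9964
r_2 = 30.9693 / 203.9964 = 0.152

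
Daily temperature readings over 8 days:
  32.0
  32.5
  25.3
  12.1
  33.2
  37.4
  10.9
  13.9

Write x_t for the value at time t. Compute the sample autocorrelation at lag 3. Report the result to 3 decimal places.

0.078

Mean x̄ = (32.0 + 32.5 + 25.3 + 12.1 + 33.2 + 37.4 + 10.9 + 13.9)/8 = 24.6625
Deviations from mean: 7.3375, 7.8375, 0.6375, -12.5625, 8.5375, 12.7375, -13.7625, -10.7625
Σ(x_t−x̄)(x_{t+3}−x̄) = (-92.1773) + (66.9127) + (8.1202) + (172.8914) + (-91.8848) = 63.8620
Denominator Σ(x_t−x̄)² = 813.8588
r_3 = 63.8620 / 813.8588 = 0.078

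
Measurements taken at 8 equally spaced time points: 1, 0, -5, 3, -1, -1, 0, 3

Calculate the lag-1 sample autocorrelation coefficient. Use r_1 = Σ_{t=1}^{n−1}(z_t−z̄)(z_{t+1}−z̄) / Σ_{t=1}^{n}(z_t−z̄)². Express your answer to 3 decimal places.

Mean z̄ = (1 + 0 − 5 + 3 − 1 − 1 + 0 + 3)/8 = 0.0000
Deviations from mean: 1.0000, 0.0000, -5.0000, 3.0000, -1.0000, -1.0000, 0.0000, 3.0000
Σ(z_t−z̄)(z_{t+1}−z̄) = (0.0000) + (0.0000) + (-15.0000) + (-3.0000) + (1.0000) + (0.0000) + (0.0000) = -17.0000
Denominator Σ(z_t−z̄)² = 46.0000
r_1 = -17.0000 / 46.0000 = -0.370

-0.370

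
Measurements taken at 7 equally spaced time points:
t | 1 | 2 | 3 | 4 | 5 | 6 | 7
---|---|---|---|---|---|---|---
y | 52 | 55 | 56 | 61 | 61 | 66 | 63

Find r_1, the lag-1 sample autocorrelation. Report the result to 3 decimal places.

0.541

Mean ȳ = (52 + 55 + 56 + 61 + 61 + 66 + 63)/7 = 59.1429
Deviations from mean: -7.1429, -4.1429, -3.1429, 1.8571, 1.8571, 6.8571, 3.8571
Σ(y_t−ȳ)(y_{t+1}−ȳ) = (29.5918) + (13.0204) + (-5.8367) + (3.4490) + (12.7347) + (26.4490) = 79.4082
Denominator Σ(y_t−ȳ)² = 146.8571
r_1 = 79.4082 / 146.8571 = 0.541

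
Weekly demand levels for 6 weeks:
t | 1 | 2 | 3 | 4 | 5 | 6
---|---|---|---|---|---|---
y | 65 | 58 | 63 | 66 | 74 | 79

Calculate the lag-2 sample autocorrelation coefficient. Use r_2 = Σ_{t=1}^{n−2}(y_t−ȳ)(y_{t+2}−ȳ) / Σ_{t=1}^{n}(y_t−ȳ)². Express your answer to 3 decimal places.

Mean ȳ = (65 + 58 + 63 + 66 + 74 + 79)/6 = 67.5000
Σ(y_t−ȳ)(y_{t+2}−ȳ) = (11.2500) + (14.2500) + (-29.2500) + (-17.2500) = -21.0000
Denominator Σ(y_t−ȳ)² = 293.5000
r_2 = -21.0000 / 293.5000 = -0.072

-0.072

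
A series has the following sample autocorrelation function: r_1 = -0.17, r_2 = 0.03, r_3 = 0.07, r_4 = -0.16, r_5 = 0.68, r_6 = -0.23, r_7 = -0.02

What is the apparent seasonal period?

5

The largest autocorrelation is r_5 = 0.68; the remaining lags stay at or below 0.07.
The dominant spike at lag 5 indicates a seasonal period of 5.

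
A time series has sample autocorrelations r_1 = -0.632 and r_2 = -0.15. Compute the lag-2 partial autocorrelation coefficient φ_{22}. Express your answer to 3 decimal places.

-0.915

φ_{22} = (r_2 − r_1²) / (1 − r_1²)
r_1² = (-0.632)² = 0.399424
Numerator = -0.15 − 0.3994 = -0.5494; denominator = 1 − 0.3994 = 0.6006
φ_{22} = -0.5494 / 0.6006 = -0.915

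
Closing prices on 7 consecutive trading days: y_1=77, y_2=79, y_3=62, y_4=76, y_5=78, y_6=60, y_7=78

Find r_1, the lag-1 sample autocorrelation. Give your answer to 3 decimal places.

-0.478

Mean ȳ = (77 + 79 + 62 + 76 + 78 + 60 + 78)/7 = 72.8571
Deviations from mean: 4.1429, 6.1429, -10.8571, 3.1429, 5.1429, -12.8571, 5.1429
Numerator Σ_{t=1}^{6}(y_t−ȳ)(y_{t+1}−ȳ) = -191.4490
Denominator Σ(y_t−ȳ)² = 400.8571
r_1 = -191.4490 / 400.8571 = -0.478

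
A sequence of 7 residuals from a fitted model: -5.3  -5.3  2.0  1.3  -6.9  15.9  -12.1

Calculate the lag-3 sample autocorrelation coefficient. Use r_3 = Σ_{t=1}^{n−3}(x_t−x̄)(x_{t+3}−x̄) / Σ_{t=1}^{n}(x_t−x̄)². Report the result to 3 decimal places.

Mean x̄ = (-5.3 − 5.3 + 2.0 + 1.3 − 6.9 + 15.9 − 12.1)/7 = -1.4857
Deviations from mean: -3.8143, -3.8143, 3.4857, 2.7857, -5.4143, 17.3857, -10.6143
Σ(x_t−x̄)(x_{t+3}−x̄) = (-10.6255) + (20.6516) + (60.6016) + (-29.5684) = 41.0594
Denominator Σ(x_t−x̄)² = 493.2486
r_3 = 41.0594 / 493.2486 = 0.083

0.083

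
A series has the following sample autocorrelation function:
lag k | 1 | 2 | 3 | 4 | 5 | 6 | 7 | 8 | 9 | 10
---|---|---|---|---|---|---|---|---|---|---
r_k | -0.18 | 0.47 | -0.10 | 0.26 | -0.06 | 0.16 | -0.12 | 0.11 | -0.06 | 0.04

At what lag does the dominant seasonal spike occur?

The largest autocorrelation is r_2 = 0.47, with weaker echoes at lags 4 (0.26) and 6 (0.16); the remaining lags stay at or below 0.11.
The dominant spike at lag 2 indicates a seasonal period of 2.

2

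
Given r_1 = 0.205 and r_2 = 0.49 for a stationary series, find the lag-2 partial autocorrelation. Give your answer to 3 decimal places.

φ_{22} = (r_2 − r_1²) / (1 − r_1²)
r_1² = (0.205)² = 0.042025
Numerator = 0.49 − 0.0420 = 0.4480; denominator = 1 − 0.0420 = 0.9580
φ_{22} = 0.4480 / 0.9580 = 0.468

0.468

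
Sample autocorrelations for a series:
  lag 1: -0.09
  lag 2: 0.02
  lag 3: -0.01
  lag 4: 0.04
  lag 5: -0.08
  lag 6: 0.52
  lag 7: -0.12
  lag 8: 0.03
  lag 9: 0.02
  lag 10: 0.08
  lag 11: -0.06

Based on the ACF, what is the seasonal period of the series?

6

The largest autocorrelation is r_6 = 0.52; the remaining lags stay at or below 0.08.
The dominant spike at lag 6 indicates a seasonal period of 6.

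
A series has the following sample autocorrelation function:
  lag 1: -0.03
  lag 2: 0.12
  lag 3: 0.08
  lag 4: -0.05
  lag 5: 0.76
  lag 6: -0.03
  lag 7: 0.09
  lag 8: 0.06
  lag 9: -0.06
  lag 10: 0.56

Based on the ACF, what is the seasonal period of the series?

The largest autocorrelation is r_5 = 0.76, with a weaker echo at lag 10 (0.56); the remaining lags stay at or below 0.12.
The dominant spike at lag 5 indicates a seasonal period of 5.

5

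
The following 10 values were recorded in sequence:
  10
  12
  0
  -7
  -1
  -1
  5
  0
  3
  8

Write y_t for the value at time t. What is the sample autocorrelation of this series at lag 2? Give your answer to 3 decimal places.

Mean ȳ = (10 + 12 + 0 − 7 − 1 − 1 + 5 + 0 + 3 + 8)/10 = 2.9000
Numerator Σ_{t=1}^{8}(y_t−ȳ)(y_{t+2}−ȳ) = -72.2200
Denominator Σ(y_t−ȳ)² = 308.9000
r_2 = -72.2200 / 308.9000 = -0.234

-0.234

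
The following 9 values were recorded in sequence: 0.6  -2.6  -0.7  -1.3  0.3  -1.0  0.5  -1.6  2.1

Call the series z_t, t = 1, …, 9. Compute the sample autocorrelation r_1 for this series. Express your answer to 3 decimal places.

Mean z̄ = (0.6 − 2.6 − 0.7 − 1.3 + 0.3 − 1.0 + 0.5 − 1.6 + 2.1)/9 = -0.4111
Numerator Σ_{t=1}^{8}(z_t−z̄)(z_{t+1}−z̄) = -6.9801
Denominator Σ(z_t−z̄)² = 16.0889
r_1 = -6.9801 / 16.0889 = -0.434

-0.434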